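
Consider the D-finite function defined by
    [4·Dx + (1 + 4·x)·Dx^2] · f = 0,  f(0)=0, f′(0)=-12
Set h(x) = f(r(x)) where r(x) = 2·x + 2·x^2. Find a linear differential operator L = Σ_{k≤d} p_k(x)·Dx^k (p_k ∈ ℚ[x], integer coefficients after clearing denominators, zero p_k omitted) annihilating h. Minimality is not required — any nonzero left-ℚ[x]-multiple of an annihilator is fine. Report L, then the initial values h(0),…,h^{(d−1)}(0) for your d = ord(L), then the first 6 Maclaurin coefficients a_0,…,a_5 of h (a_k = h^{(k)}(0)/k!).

f: a_k = 0, -12, 24, -64, 192, -3072/5, …
h₀=f(r): pull back L_f along r ⇒ L₀.
L = (6 + 16·x + 16·x^2)·Dx + (1 + 10·x + 24·x^2 + 16·x^3)·Dx^2  (order 2).
h: a_k = 0, -24, 72, -320, 1632, -44544/5, …
ICs: h(0) = 0, h′(0) = -24.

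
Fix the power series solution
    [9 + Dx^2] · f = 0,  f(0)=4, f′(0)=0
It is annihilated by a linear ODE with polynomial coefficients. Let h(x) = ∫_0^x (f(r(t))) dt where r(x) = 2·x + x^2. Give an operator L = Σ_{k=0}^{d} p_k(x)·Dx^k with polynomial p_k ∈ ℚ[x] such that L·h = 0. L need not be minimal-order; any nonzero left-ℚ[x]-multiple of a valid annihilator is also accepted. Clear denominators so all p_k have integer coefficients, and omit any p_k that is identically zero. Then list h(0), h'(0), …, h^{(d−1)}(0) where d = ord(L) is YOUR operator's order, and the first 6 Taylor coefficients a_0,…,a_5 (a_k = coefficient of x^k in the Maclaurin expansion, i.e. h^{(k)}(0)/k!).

L = (36 + 108·x + 108·x^2 + 36·x^3)·Dx - Dx^2 + (1 + x)·Dx^3  (order 3).
h: a_k = 0, 4, 0, -24, -18, 198/5, …
ICs: h(0) = 0, h′(0) = 4, h′′(0) = 0.

f: a_k = 4, 0, -18, 0, 27/2, 0, …
Change of var in L_f (x↦r) gives L₀.
Integrate: L := L₀·Dx.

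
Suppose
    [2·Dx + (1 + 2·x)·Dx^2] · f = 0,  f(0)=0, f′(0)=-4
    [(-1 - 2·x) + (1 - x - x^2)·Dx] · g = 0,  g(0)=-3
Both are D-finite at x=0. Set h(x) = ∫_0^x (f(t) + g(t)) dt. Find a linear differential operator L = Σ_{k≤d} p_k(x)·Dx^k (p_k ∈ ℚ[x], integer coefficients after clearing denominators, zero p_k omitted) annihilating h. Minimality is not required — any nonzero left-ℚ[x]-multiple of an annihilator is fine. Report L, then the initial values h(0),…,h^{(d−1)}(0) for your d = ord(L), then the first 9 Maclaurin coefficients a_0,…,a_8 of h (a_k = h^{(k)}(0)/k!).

L = (-34 - 92·x - 116·x^2 - 48·x^3 - 24·x^4)·Dx^2 + (-5 - 60·x - 170·x^2 - 180·x^3 - 100·x^4 - 40·x^5)·Dx^3 + (3 + 11·x + 5·x^2 - 20·x^3 - 30·x^4 - 24·x^5 - 8·x^6)·Dx^4  (order 4).
h: a_k = 0, -3, -7/2, -2/3, -43/12, -7/5, -92/15, -53/21, -697/56, …
ICs: h(0) = 0, h′(0) = -3, h′′(0) = -7, h′′′(0) = -4.

f: a_k = 0, -4, 4, -16/3, 8, -64/5, 64/3, -256/7, 64, …
g: a_k = -3, -3, -6, -9, -15, -24, -39, -63, -102, …
L₀ := lclm(L_f,L_g); ord L₀ ≤ 2+1.
∫: right-multiply L₀ by Dx.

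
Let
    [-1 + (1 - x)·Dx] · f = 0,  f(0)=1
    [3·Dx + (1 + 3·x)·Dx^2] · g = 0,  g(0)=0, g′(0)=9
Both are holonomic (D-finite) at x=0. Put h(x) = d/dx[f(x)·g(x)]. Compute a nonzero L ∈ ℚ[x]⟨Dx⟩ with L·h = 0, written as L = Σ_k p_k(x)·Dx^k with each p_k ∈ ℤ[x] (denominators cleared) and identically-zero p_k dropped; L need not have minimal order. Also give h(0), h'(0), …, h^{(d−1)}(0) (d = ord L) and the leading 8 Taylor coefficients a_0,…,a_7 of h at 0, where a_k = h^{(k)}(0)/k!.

f: a_k = 1, 1, 1, 1, 1, 1, 1, 1, …
g: a_k = 0, 9, -27/2, 27, -243/4, 729/5, -729/2, 6561/7, …
Sym-product of L_f,L_g gives L₀ (≤ ord 2).
Differentiate: ansatz ord ≤ ord L₀ ⇒ L.
L = 12 + (-3 + 15·x)·Dx + (-1 - 2·x + 3·x^2)·Dx^2  (order 2).
h: a_k = 9, -9, 135/2, -153, 2151/4, -15417/10, 95247/20, -498411/35, …
ICs: h(0) = 9, h′(0) = -9.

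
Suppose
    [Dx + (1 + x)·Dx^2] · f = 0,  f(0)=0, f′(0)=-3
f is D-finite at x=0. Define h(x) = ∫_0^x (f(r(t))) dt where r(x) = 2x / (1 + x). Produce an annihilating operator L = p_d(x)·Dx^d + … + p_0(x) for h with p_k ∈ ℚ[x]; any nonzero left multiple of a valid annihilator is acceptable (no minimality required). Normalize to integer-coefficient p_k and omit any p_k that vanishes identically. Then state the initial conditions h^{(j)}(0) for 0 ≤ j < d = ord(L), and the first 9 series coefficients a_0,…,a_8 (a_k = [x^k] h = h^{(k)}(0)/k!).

f: a_k = 0, -3, 3/2, -1, 3/4, -3/5, 1/2, -3/7, 3/8, …
Change of var in L_f (x↦r) gives L₀.
∫: right-multiply L₀ by Dx.
L = (4 + 6·x)·Dx^2 + (1 + 4·x + 3·x^2)·Dx^3  (order 3).
h: a_k = 0, 0, -3, 4, -13/2, 12, -121/5, 52, -3279/28, …
ICs: h(0) = 0, h′(0) = 0, h′′(0) = -6.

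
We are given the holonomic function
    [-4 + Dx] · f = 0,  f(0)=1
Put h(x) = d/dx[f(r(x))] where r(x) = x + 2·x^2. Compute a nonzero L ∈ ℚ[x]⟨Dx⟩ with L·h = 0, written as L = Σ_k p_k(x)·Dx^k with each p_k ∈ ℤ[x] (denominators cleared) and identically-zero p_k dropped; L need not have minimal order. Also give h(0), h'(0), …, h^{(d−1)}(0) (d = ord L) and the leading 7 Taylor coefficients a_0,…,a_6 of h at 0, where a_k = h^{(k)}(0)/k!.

f: a_k = 1, 4, 8, 32/3, 32/3, 128/15, 256/45, …
Substitute x→r, Dx→(1/r')Dx; clear ⇒ L₀.
Derive L from L₀ (diff closure).
L = (8 + 32·x + 64·x^2) + (-1 - 4·x)·Dx  (order 1).
h: a_k = 4, 32, 128, 1280/3, 3328/3, 38912/15, 237568/45, …
ICs: h(0) = 4.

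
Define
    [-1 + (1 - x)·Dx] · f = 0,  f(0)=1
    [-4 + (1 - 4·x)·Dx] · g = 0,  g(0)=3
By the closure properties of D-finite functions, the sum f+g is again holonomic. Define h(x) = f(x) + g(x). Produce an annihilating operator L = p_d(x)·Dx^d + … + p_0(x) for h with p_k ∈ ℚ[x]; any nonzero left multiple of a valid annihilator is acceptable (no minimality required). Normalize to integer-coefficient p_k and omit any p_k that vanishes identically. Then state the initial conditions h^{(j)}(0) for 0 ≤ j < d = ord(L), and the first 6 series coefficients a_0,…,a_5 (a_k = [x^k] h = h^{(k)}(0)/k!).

L = -8 + (10 - 16·x)·Dx + (-1 + 5·x - 4·x^2)·Dx^2  (order 2).
h: a_k = 4, 13, 49, 193, 769, 3073, …
ICs: h(0) = 4, h′(0) = 13.

f: a_k = 1, 1, 1, 1, 1, 1, …
g: a_k = 3, 12, 48, 192, 768, 3072, …
h₀=f+g: left-lcm gives L₀, ord ≤ 2.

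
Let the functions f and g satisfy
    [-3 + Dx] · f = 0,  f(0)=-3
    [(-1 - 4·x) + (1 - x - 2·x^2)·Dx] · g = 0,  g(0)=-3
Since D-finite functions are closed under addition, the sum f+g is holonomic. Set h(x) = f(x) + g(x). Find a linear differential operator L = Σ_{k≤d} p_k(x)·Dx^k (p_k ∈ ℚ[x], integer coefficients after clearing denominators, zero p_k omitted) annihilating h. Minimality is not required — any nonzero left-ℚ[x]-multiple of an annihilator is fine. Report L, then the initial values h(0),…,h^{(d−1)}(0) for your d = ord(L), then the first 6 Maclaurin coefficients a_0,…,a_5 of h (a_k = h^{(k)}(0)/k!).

L = (9 + 9·x + 126·x^2 + 72·x^3) + (3 - 30·x - 51·x^2 + 36·x^3 + 36·x^4)·Dx + (-2 + 9·x + 3·x^2 - 20·x^3 - 12·x^4)·Dx^2  (order 2).
h: a_k = -6, -12, -45/2, -57/2, -345/8, -2763/40, …
ICs: h(0) = -6, h′(0) = -12.

f: a_k = -3, -9, -27/2, -27/2, -81/8, -243/40, …
g: a_k = -3, -3, -9, -15, -33, -63, …
f+g: L₀ = lclm(L_f,L_g), ord ≤ 1+1.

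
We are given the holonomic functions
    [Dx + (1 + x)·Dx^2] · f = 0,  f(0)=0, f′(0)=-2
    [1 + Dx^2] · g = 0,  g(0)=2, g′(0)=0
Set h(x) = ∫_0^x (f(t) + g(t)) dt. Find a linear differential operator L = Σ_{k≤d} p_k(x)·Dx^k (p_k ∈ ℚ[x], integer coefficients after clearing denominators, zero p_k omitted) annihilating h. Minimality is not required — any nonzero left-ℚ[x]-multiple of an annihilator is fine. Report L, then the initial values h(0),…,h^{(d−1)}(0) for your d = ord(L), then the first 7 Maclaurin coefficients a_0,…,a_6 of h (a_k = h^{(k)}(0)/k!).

L = (7 + 2·x + x^2)·Dx^2 + (3 + 5·x + 3·x^2 + x^3)·Dx^3 + (7 + 2·x + x^2)·Dx^4 + (3 + 5·x + 3·x^2 + x^3)·Dx^5  (order 5).
h: a_k = 0, 2, -1, 0, -1/6, 7/60, -1/15, …
ICs: h(0) = 0, h′(0) = 2, h′′(0) = -2, h′′′(0) = 0, h′′′′(0) = -4.

f: a_k = 0, -2, 1, -2/3, 1/2, -2/5, 1/3, …
g: a_k = 2, 0, -1, 0, 1/12, 0, -1/360, …
h₀=f+g: left-lcm gives L₀, ord ≤ 4.
h=∫₀ˣh₀: take L = L₀·Dx.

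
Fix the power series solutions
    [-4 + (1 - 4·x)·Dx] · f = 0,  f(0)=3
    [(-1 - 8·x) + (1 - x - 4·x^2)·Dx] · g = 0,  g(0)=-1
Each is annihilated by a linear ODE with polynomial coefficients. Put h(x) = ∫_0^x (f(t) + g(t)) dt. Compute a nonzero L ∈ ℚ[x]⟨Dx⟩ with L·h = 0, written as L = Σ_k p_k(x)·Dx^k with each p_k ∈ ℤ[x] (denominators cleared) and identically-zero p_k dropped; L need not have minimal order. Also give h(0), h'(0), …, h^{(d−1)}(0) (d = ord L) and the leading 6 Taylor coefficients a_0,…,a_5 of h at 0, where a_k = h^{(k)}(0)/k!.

L = (8 - 288·x + 384·x^2 - 512·x^3)·Dx + (22 - 8·x - 288·x^2 + 640·x^3 - 1024·x^4)·Dx^2 + (-3 + 23·x - 56·x^2 + 32·x^3 + 128·x^4 - 256·x^5)·Dx^3  (order 3).
h: a_k = 0, 2, 11/2, 43/3, 183/4, 739/5, …
ICs: h(0) = 0, h′(0) = 2, h′′(0) = 11.

f: a_k = 3, 12, 48, 192, 768, 3072, …
g: a_k = -1, -1, -5, -9, -29, -65, …
L₀ := lclm(L_f,L_g); ord L₀ ≤ 1+1.
h=∫₀ˣh₀: take L = L₀·Dx.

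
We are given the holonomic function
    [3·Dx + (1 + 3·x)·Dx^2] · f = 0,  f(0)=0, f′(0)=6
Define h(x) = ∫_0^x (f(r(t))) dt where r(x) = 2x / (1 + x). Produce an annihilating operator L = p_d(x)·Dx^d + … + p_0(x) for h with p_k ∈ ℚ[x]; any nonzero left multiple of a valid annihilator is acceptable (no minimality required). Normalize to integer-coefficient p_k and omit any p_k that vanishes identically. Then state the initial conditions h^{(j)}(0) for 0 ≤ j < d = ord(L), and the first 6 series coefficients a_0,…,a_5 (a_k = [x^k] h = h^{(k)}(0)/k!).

L = (8 + 14·x)·Dx^2 + (1 + 8·x + 7·x^2)·Dx^3  (order 3).
h: a_k = 0, 0, 6, -16, 57, -240, …
ICs: h(0) = 0, h′(0) = 0, h′′(0) = 12.

f: a_k = 0, 6, -9, 18, -81/2, 486/5, …
h₀=f(r): pull back L_f along r ⇒ L₀.
∫: right-multiply L₀ by Dx.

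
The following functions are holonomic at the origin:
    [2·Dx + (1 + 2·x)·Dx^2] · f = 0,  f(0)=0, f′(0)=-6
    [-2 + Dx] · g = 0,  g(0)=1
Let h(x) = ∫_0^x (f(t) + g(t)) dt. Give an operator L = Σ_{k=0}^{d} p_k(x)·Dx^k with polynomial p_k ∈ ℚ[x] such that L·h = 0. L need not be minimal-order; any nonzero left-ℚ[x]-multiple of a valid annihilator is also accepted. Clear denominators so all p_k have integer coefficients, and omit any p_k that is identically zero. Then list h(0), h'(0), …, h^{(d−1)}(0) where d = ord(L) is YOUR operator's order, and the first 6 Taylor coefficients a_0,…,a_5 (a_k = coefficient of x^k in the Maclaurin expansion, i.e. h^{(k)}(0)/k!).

f: a_k = 0, -6, 6, -8, 12, -96/5, …
g: a_k = 1, 2, 2, 4/3, 2/3, 4/15, …
h₀=f+g: left-lcm gives L₀, ord ≤ 3.
Integrate: L := L₀·Dx.
L = (-6 - 4·x)·Dx^2 + (1 - 4·x - 4·x^2)·Dx^3 + (1 + 3·x + 2·x^2)·Dx^4  (order 4).
h: a_k = 0, 1, -2, 8/3, -5/3, 38/15, …
ICs: h(0) = 0, h′(0) = 1, h′′(0) = -4, h′′′(0) = 16.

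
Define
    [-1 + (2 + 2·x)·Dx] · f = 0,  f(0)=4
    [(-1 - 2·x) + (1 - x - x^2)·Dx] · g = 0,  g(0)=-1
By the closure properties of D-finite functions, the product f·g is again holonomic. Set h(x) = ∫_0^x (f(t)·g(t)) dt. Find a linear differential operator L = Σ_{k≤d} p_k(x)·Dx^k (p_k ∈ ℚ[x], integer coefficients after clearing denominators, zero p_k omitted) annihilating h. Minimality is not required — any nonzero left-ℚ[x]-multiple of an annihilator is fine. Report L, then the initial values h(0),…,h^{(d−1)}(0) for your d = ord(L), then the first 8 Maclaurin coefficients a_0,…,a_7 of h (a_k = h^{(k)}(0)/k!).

L = (3 + 5·x + 3·x^2)·Dx + (-2 + 4·x^2 + 2·x^3)·Dx^2  (order 2).
h: a_k = 0, -4, -3, -19/6, -63/16, -803/160, -2621/384, -16887/1792, …
ICs: h(0) = 0, h′(0) = -4.

f: a_k = 4, 2, -1/2, 1/4, -5/32, 7/64, -21/256, 33/512, …
g: a_k = -1, -1, -2, -3, -5, -8, -13, -21, …
L₀ := L_f ⊗_s L_g (sym. prod.), ord ≤ 1.
h=∫h₀ ⇒ L = L₀·Dx.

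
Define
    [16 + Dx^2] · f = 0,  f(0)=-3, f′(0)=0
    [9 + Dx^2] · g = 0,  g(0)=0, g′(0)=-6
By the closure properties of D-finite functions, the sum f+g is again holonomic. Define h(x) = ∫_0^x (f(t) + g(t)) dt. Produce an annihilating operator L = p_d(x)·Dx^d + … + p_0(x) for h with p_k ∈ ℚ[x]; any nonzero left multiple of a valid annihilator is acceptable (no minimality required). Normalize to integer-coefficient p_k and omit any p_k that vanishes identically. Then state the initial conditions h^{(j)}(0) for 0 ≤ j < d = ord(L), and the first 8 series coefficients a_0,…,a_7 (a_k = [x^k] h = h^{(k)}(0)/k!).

f: a_k = -3, 0, 24, 0, -32, 0, 256/15, 0, …
g: a_k = 0, -6, 0, 9, 0, -81/20, 0, 243/280, …
Weyl lclm of L_f,L_g ⇒ L₀ (ord ≤ 4).
Integrate: L := L₀·Dx.
L = 144·Dx + 25·Dx^3 + Dx^5  (order 5).
h: a_k = 0, -3, -3, 8, 9/4, -32/5, -27/40, 256/105, …
ICs: h(0) = 0, h′(0) = -3, h′′(0) = -6, h′′′(0) = 48, h′′′′(0) = 54.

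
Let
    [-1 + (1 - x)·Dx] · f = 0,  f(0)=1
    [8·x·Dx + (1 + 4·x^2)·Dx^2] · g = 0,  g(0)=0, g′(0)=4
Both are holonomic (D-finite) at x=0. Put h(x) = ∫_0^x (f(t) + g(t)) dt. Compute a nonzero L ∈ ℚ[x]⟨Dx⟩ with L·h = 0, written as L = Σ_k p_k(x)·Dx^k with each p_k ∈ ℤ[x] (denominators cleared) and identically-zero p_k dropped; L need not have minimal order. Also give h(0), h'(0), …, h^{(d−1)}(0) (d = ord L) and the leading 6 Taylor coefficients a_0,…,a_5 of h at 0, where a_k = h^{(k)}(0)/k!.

f: a_k = 1, 1, 1, 1, 1, 1, …
g: a_k = 0, 4, 0, -16/3, 0, 64/5, …
f+g: L₀ = lclm(L_f,L_g), ord ≤ 1+2.
∫: right-multiply L₀ by Dx.
L = (-8 + 32·x + 96·x^2)·Dx^2 + (7 - 8·x - 20·x^2 + 96·x^3)·Dx^3 + (-1 - 3·x - 12·x^3 + 16·x^4)·Dx^4  (order 4).
h: a_k = 0, 1, 5/2, 1/3, -13/12, 1/5, …
ICs: h(0) = 0, h′(0) = 1, h′′(0) = 5, h′′′(0) = 2.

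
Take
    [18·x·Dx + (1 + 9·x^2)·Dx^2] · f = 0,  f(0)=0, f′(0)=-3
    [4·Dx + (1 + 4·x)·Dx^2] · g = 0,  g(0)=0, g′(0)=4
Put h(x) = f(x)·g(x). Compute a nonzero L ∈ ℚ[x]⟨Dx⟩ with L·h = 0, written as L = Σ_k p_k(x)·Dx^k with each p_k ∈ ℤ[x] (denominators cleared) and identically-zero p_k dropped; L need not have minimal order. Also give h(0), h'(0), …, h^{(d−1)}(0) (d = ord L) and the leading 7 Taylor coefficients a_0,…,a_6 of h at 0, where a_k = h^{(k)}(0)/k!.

f: a_k = 0, -3, 0, 9, 0, -243/5, 0, …
g: a_k = 0, 4, -8, 64/3, -64, 1024/5, -2048/3, …
L₀ := L_f ⊗_s L_g (sym. prod.), ord ≤ 4.
L = (2448 + 17280·x + 76464·x^2 + 518400·x^3 + 1399680·x^4 + 2426112·x^5 + 1679616·x^7)·Dx + (452 + 10800·x + 98028·x^2 + 491184·x^3 + 1840320·x^4 + 4339008·x^5 + 6531840·x^6 + 1259712·x^7 + 5878656·x^8)·Dx^2 + (136 + 1912·x + 18576·x^2 + 103608·x^3 + 389448·x^4 + 1100304·x^5 + 2239488·x^6 + 3277584·x^7 + 1259712·x^8 + 3359232·x^9)·Dx^3 + (13 + 176·x + 1234·x^2 + 6048·x^3 + 22833·x^4 + 68688·x^5 + 154224·x^6 + 279936·x^7 + 399492·x^8 + 209952·x^9 + 419904·x^10)·Dx^4  (order 4).
h: a_k = 0, 0, -12, 24, -28, 120, -3084/5, …
ICs: h(0) = 0, h′(0) = 0, h′′(0) = -24, h′′′(0) = 144.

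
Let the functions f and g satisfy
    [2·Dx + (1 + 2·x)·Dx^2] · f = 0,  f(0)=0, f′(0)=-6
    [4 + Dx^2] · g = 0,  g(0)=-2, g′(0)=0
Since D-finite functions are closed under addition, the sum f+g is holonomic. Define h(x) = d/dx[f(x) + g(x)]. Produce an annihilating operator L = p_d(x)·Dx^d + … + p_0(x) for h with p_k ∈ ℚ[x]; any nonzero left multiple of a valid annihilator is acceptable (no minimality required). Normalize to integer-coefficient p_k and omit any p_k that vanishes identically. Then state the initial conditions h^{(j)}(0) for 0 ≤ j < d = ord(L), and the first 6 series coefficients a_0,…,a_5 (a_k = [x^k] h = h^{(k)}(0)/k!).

L = (56 + 32·x + 32·x^2) + (12 + 40·x + 48·x^2 + 32·x^3)·Dx + (14 + 8·x + 8·x^2)·Dx^2 + (3 + 10·x + 12·x^2 + 8·x^3)·Dx^3  (order 3).
h: a_k = -6, 20, -24, 128/3, -96, 2896/15, …
ICs: h(0) = -6, h′(0) = 20, h′′(0) = -48.

f: a_k = 0, -6, 6, -8, 12, -96/5, …
g: a_k = -2, 0, 4, 0, -4/3, 0, …
L₀ := lclm(L_f,L_g); ord L₀ ≤ 2+2.
h₀' ⇒ L via d/dx closure of L₀.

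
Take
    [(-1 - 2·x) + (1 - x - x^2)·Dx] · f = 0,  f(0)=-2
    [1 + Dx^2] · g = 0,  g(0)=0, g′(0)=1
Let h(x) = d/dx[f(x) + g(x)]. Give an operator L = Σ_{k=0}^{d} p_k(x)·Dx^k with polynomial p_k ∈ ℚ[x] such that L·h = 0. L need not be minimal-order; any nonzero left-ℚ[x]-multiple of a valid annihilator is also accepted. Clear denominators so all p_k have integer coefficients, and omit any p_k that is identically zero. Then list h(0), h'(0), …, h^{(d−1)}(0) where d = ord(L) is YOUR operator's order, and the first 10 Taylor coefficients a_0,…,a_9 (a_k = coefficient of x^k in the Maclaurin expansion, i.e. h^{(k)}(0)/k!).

L = (124 + 358·x + 470·x^2 + 230·x^3 + 130·x^4 + 18·x^5 + 6·x^6) + (-19 - 29·x + 36·x^2 + 55·x^3 + 50·x^4 + 27·x^5 + 7·x^6 + 2·x^7)·Dx + (124 + 358·x + 470·x^2 + 230·x^3 + 130·x^4 + 18·x^5 + 6·x^6)·Dx^2 + (-19 - 29·x + 36·x^2 + 55·x^3 + 50·x^4 + 27·x^5 + 7·x^6 + 2·x^7)·Dx^3  (order 3).
h: a_k = -1, -8, -37/2, -40, -1919/24, -156, -211681/720, -544, -39916799/40320, -1780, …
ICs: h(0) = -1, h′(0) = -8, h′′(0) = -37.

f: a_k = -2, -2, -4, -6, -10, -16, -26, -42, -68, -110, …
g: a_k = 0, 1, 0, -1/6, 0, 1/120, 0, -1/5040, 0, 1/362880, …
f+g: L₀ = lclm(L_f,L_g), ord ≤ 1+2.
h₀' ⇒ L via d/dx closure of L₀.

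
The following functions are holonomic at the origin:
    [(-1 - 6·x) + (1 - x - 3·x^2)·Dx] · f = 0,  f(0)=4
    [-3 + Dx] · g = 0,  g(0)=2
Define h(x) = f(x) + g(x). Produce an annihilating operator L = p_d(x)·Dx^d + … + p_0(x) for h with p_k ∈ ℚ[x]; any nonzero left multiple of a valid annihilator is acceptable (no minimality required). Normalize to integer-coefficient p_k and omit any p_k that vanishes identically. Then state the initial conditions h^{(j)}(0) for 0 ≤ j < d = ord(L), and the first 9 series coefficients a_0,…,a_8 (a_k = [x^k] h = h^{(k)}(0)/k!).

L = (-15 - 9·x - 243·x^2 - 162·x^3) + (-1 + 36·x + 99·x^2 - 54·x^3 - 81·x^4)·Dx + (2 - 11·x - 6·x^2 + 36·x^3 + 27·x^4)·Dx^2  (order 2).
h: a_k = 6, 10, 25, 37, 331/4, 3281/20, 15601/40, 243283/280, 4552409/2240, …
ICs: h(0) = 6, h′(0) = 10.

f: a_k = 4, 4, 16, 28, 76, 160, 388, 868, 2032, …
g: a_k = 2, 6, 9, 9, 27/4, 81/20, 81/40, 243/280, 729/2240, …
Weyl lclm of L_f,L_g ⇒ L₀ (ord ≤ 2).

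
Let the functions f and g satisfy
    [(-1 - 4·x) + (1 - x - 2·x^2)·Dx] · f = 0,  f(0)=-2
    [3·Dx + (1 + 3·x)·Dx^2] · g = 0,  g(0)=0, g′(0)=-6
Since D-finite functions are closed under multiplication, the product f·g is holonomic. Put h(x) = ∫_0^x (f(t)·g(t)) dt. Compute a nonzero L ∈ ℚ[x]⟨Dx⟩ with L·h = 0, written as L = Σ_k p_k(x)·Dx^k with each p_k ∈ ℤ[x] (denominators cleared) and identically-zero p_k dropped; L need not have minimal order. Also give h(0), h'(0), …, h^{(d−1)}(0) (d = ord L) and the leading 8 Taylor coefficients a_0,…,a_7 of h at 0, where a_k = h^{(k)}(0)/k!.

f: a_k = -2, -2, -6, -10, -22, -42, -86, -170, …
g: a_k = 0, -6, 9, -18, 81/2, -486/5, 243, -4374/7, …
f·g: L₀ = L_f ⊗_s L_g, ord ≤ 1·2.
Integrate: L := L₀·Dx.
L = (7 + 24·x)·Dx + (-1 + 17·x + 30·x^2)·Dx^2 + (-1 - 2·x + 5·x^2 + 6·x^3)·Dx^3  (order 3).
h: a_k = 0, 0, 6, -2, 27/2, -39/5, 439/10, -1503/35, …
ICs: h(0) = 0, h′(0) = 0, h′′(0) = 12.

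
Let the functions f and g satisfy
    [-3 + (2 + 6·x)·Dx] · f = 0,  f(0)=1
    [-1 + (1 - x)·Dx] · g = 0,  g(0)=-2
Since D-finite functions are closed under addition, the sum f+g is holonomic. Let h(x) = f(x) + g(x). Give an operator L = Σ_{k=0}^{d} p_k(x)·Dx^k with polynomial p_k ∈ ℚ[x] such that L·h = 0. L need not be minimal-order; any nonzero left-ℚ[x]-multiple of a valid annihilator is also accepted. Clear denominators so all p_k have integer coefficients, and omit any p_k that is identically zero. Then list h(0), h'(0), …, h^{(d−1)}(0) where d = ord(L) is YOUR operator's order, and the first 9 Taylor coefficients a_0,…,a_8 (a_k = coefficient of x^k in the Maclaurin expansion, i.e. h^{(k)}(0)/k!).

f: a_k = 1, 3/2, -9/8, 27/16, -405/128, 1701/256, -15309/1024, 72171/2048, -2814669/32768, …
g: a_k = -2, -2, -2, -2, -2, -2, -2, -2, -2, …
Weyl lclm of L_f,L_g ⇒ L₀ (ord ≤ 2).
L = (21 + 27·x) + (-17 - 30·x - 81·x^2)·Dx + (-2 + 14·x + 42·x^2 - 54·x^3)·Dx^2  (order 2).
h: a_k = -1, -1/2, -25/8, -5/16, -661/128, 1189/256, -17357/1024, 68075/2048, -2880205/32768, …
ICs: h(0) = -1, h′(0) = -1/2.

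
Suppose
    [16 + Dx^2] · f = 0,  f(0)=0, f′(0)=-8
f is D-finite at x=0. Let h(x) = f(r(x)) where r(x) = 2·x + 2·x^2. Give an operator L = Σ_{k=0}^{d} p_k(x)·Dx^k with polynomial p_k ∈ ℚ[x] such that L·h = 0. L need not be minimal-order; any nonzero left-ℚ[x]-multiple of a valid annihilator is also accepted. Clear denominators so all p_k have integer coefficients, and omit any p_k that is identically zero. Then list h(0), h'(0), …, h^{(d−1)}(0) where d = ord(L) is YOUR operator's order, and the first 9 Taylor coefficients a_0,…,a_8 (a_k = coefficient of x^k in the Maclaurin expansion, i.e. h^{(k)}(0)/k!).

L = (64 + 384·x + 768·x^2 + 512·x^3) - 2·Dx + (1 + 2·x)·Dx^2  (order 2).
h: a_k = 0, -16, -16, 512/3, 512, -512/15, -2560, -1458176/315, 16384/45, …
ICs: h(0) = 0, h′(0) = -16.

f: a_k = 0, -8, 0, 64/3, 0, -256/15, 0, 2048/315, 0, …
L₀ from L_f via x↦r, Dx↦r'^{-1}Dx.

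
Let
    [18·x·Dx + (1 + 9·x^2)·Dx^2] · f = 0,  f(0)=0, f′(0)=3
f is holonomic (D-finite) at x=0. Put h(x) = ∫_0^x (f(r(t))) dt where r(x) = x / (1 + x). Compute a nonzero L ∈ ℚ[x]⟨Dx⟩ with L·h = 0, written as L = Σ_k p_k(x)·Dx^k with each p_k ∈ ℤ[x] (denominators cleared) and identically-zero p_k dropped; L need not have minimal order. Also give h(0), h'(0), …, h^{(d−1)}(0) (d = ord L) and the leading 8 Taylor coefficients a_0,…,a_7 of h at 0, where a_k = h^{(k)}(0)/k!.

L = (2 + 20·x)·Dx^2 + (1 + 2·x + 10·x^2)·Dx^3  (order 3).
h: a_k = 0, 0, 3/2, -1, -3/2, 24/5, -2/5, -156/7, …
ICs: h(0) = 0, h′(0) = 0, h′′(0) = 3.

f: a_k = 0, 3, 0, -9, 0, 243/5, 0, -2187/7, …
L₀ from L_f via x↦r, Dx↦r'^{-1}Dx.
Integrate: L := L₀·Dx.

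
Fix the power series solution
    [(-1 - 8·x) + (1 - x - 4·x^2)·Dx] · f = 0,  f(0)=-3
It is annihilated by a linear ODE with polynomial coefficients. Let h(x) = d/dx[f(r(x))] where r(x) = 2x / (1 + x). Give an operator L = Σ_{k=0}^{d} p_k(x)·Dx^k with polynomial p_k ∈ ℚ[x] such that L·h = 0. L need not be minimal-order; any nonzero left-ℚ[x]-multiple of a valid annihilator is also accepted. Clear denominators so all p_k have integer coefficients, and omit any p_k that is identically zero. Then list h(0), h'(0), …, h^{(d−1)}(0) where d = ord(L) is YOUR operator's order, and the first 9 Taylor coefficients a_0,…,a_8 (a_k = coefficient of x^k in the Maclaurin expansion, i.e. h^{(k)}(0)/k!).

f: a_k = -3, -3, -15, -27, -87, -195, -543, -1323, -3495, …
Substitute x→r, Dx→(1/r')Dx; clear ⇒ L₀.
Differentiate: ansatz ord ≤ ord L₀ ⇒ L.
L = (18 + 102·x + 918·x^2 + 578·x^3) + (-1 - 18·x + 306·x^3 + 289·x^4)·Dx  (order 1).
h: a_k = -6, -108, -306, -3672, -8670, -93636, -206346, -2122416, -4510134, …
ICs: h(0) = -6.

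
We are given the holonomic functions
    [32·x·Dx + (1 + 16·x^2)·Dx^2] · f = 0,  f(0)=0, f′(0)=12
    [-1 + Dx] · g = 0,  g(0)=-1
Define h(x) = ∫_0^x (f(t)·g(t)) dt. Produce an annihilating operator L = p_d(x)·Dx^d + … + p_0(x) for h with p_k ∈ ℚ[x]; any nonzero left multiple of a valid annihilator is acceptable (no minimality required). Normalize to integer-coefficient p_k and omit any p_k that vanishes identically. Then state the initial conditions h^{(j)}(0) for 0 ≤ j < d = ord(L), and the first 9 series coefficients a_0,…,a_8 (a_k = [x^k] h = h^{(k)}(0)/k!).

f: a_k = 0, 12, 0, -64, 0, 3072/5, 0, -49152/7, 0, …
g: a_k = -1, -1, -1/2, -1/6, -1/24, -1/120, -1/720, -1/5040, -1/40320, …
f·g: L₀ = L_f ⊗_s L_g, ord ≤ 2·1.
h=∫h₀ ⇒ L = L₀·Dx.
L = (1 - 32·x + 16·x^2)·Dx + (-2 + 32·x - 32·x^2)·Dx^2 + (1 + 16·x^2)·Dx^3  (order 3).
h: a_k = 0, 0, -6, -4, 29/2, 62/5, -1943/20, -3623/42, 940403/1120, …
ICs: h(0) = 0, h′(0) = 0, h′′(0) = -12.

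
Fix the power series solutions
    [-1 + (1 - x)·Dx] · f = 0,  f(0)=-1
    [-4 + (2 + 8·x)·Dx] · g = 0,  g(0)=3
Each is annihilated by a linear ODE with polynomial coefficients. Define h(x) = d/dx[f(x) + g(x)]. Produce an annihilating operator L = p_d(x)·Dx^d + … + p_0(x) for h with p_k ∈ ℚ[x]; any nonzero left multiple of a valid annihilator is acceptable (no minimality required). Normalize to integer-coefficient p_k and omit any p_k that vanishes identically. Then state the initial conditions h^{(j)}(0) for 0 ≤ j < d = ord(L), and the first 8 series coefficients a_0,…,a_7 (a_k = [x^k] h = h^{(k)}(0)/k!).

L = (-18 - 12·x) + (3 - 36·x - 42·x^2)·Dx + (2 + 9·x + x^2 - 12·x^3)·Dx^2  (order 2).
h: a_k = 5, -14, 33, -124, 415, -1518, 5537, -20600, …
ICs: h(0) = 5, h′(0) = -14.

f: a_k = -1, -1, -1, -1, -1, -1, -1, -1, …
g: a_k = 3, 6, -6, 12, -30, 84, -252, 792, …
Weyl lclm of L_f,L_g ⇒ L₀ (ord ≤ 2).
Differentiate: ansatz ord ≤ ord L₀ ⇒ L.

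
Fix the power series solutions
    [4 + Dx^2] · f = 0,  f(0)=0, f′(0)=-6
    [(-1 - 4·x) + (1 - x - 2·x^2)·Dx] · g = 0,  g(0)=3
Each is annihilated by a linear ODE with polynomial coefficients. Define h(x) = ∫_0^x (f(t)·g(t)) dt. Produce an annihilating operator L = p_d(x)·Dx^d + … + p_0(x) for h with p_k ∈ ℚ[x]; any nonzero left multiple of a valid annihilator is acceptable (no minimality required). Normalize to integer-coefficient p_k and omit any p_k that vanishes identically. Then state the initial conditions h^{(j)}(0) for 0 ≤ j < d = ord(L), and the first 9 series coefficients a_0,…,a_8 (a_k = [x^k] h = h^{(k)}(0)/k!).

L = (4·x + 8·x^2)·Dx + (2 + 8·x)·Dx^2 + (-1 + x + 2·x^2)·Dx^3  (order 3).
h: a_k = 0, 0, -9, -6, -21/2, -78/5, -137/5, -1602/35, -11357/140, …
ICs: h(0) = 0, h′(0) = 0, h′′(0) = -18.

f: a_k = 0, -6, 0, 4, 0, -4/5, 0, 8/105, 0, …
g: a_k = 3, 3, 9, 15, 33, 63, 129, 255, 513, …
L₀ := L_f ⊗_s L_g (sym. prod.), ord ≤ 2.
∫: right-multiply L₀ by Dx.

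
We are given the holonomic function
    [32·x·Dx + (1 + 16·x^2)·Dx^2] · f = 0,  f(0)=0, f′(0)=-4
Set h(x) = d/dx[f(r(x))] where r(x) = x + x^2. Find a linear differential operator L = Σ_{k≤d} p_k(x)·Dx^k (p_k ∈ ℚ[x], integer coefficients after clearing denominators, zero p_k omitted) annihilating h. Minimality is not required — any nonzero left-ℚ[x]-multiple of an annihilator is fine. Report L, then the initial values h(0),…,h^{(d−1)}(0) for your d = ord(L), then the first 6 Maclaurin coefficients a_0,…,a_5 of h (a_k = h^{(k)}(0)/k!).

f: a_k = 0, -4, 0, 64/3, 0, -1024/5, …
L₀ from L_f via x↦r, Dx↦r'^{-1}Dx.
h₀' ⇒ L via d/dx closure of L₀.
L = (-2 + 32·x + 128·x^2 + 192·x^3 + 96·x^4) + (1 + 2·x + 16·x^2 + 64·x^3 + 80·x^4 + 32·x^5)·Dx  (order 1).
h: a_k = -4, -8, 64, 256, -704, -6016, …
ICs: h(0) = -4.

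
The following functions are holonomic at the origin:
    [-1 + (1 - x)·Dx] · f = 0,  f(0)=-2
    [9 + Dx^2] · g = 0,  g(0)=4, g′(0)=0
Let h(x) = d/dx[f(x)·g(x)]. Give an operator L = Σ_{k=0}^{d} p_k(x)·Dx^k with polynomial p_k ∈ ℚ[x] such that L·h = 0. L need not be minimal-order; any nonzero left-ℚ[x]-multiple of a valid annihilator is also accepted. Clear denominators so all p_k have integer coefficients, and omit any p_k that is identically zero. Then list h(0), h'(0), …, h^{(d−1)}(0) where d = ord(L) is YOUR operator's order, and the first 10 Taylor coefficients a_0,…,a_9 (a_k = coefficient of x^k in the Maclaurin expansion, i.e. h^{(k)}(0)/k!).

f: a_k = -2, -2, -2, -2, -2, -2, -2, -2, -2, -2, …
g: a_k = 4, 0, -18, 0, 27/2, 0, -81/20, 0, 729/1120, 0, …
L₀ := L_f ⊗_s L_g (sym. prod.), ord ≤ 2.
h₀' ⇒ L via d/dx closure of L₀.
L = (7 - 18·x + 9·x^2) + (-2 + 2·x)·Dx + (1 - 2·x + x^2)·Dx^2  (order 2).
h: a_k = -8, 56, 84, 4, 5, 273/5, 637/10, 4367/70, 39303/560, 44399/560, …
ICs: h(0) = -8, h′(0) = 56.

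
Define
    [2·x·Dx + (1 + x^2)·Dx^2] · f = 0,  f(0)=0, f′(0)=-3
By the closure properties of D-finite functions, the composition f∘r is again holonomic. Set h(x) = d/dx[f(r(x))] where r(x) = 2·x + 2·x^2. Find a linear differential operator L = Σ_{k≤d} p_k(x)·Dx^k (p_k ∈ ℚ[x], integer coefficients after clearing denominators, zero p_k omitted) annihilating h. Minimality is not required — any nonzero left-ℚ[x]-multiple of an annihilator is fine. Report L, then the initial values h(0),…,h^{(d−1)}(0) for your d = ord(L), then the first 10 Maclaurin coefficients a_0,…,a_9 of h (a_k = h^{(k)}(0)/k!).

f: a_k = 0, -3, 0, 1, 0, -3/5, 0, 3/7, 0, -1/3, …
Change of var in L_f (x↦r) gives L₀.
Differentiate: ansatz ord ≤ ord L₀ ⇒ L.
L = (-2 + 8·x + 32·x^2 + 48·x^3 + 24·x^4) + (1 + 2·x + 4·x^2 + 16·x^3 + 20·x^4 + 8·x^5)·Dx  (order 1).
h: a_k = -6, -12, 24, 96, 24, -528, -960, 1536, 7968, 3648, …
ICs: h(0) = -6.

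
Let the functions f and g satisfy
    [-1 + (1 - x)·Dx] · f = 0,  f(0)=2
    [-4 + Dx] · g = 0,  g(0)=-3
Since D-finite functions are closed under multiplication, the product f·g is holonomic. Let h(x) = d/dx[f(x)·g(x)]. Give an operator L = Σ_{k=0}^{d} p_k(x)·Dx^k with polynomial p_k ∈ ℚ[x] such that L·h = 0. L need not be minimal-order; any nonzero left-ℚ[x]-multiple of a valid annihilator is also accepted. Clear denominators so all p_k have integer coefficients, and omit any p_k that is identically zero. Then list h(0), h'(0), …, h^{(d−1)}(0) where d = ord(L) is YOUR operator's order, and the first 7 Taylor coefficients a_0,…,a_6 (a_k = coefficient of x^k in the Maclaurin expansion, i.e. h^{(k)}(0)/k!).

f: a_k = 2, 2, 2, 2, 2, 2, 2, …
g: a_k = -3, -12, -24, -32, -32, -128/5, -256/15, …
L₀ := L_f ⊗_s L_g (sym. prod.), ord ≤ 1.
Differentiate: ansatz ord ≤ ord L₀ ⇒ L.
L = (26 - 40·x + 16·x^2) + (-5 + 9·x - 4·x^2)·Dx  (order 1).
h: a_k = -30, -156, -426, -824, -1286, -1748, -32638/15, …
ICs: h(0) = -30.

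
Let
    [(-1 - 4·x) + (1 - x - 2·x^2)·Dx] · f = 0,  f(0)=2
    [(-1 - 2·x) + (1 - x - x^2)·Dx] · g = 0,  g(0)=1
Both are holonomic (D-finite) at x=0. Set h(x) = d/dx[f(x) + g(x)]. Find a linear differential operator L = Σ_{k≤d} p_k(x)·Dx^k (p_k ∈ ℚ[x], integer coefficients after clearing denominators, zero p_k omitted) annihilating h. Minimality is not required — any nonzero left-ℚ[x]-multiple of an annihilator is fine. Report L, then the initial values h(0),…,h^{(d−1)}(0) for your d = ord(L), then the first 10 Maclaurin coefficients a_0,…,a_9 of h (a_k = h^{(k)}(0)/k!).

L = (-6 - 120·x - 120·x^2 - 312·x^3 - 462·x^4 - 336·x^5 + 144·x^6) + (6 + 30·x + 30·x^2 + 24·x^3 - 99·x^4 - 438·x^5 - 144·x^6 + 96·x^7)·Dx + (-1 + 2·x - 7·x^2 + 2·x^3 + 48·x^4 - 13·x^5 - 69·x^6 - 8·x^7 + 12·x^8)·Dx^2  (order 2).
h: a_k = 3, 16, 39, 108, 250, 594, 1337, 3008, 6633, 14550, …
ICs: h(0) = 3, h′(0) = 16.

f: a_k = 2, 2, 6, 10, 22, 42, 86, 170, 342, 682, …
g: a_k = 1, 1, 2, 3, 5, 8, 13, 21, 34, 55, …
Weyl lclm of L_f,L_g ⇒ L₀ (ord ≤ 2).
Differentiate: ansatz ord ≤ ord L₀ ⇒ L.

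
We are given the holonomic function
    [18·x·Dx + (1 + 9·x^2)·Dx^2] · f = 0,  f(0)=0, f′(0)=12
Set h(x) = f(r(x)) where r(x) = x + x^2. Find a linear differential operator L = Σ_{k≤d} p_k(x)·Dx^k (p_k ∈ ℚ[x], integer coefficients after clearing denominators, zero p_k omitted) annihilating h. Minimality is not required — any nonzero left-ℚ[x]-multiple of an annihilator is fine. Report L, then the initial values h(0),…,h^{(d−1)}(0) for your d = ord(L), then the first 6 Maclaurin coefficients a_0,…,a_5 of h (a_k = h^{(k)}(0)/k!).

L = (-2 + 18·x + 72·x^2 + 108·x^3 + 54·x^4)·Dx + (1 + 2·x + 9·x^2 + 36·x^3 + 45·x^4 + 18·x^5)·Dx^2  (order 2).
h: a_k = 0, 12, 12, -36, -108, 432/5, …
ICs: h(0) = 0, h′(0) = 12.

f: a_k = 0, 12, 0, -36, 0, 972/5, …
L₀ from L_f via x↦r, Dx↦r'^{-1}Dx.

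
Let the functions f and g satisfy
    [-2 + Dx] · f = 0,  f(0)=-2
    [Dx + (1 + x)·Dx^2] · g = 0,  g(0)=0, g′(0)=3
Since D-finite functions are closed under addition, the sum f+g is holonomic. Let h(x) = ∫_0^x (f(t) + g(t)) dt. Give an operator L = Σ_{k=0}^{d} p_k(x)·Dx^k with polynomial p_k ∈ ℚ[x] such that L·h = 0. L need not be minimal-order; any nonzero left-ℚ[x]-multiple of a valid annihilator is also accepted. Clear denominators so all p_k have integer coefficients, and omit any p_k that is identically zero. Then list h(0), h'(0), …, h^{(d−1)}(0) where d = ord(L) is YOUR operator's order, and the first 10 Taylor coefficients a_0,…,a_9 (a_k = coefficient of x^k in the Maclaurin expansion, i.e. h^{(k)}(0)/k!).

L = (-8 - 4·x)·Dx^2 + (-2 - 8·x - 4·x^2)·Dx^3 + (3 + 5·x + 2·x^2)·Dx^4  (order 4).
h: a_k = 0, -2, -1/2, -11/6, -5/12, -5/12, 1/90, -61/630, 17/360, -977/22680, …
ICs: h(0) = 0, h′(0) = -2, h′′(0) = -1, h′′′(0) = -11.

f: a_k = -2, -4, -4, -8/3, -4/3, -8/15, -8/45, -16/315, -4/315, -8/2835, …
g: a_k = 0, 3, -3/2, 1, -3/4, 3/5, -1/2, 3/7, -3/8, 1/3, …
Sum ⇒ L₀ = lclm(L_f,L_g) in ℚ(x)⟨Dx⟩.
h=∫h₀ ⇒ L = L₀·Dx.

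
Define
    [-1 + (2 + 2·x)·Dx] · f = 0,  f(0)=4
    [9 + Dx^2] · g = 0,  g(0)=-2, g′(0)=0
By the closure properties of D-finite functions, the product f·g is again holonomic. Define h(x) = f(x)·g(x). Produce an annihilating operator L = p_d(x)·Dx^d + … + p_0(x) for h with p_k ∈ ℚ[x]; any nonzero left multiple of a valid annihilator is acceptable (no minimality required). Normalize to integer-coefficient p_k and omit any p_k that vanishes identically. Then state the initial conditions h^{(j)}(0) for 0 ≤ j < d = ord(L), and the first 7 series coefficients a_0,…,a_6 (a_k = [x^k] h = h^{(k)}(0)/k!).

f: a_k = 4, 2, -1/2, 1/4, -5/32, 7/64, -21/256, …
g: a_k = -2, 0, 9, 0, -27/4, 0, 81/40, …
Sym-product of L_f,L_g gives L₀ (≤ ord 2).
L = (39 + 72·x + 36·x^2) + (-4 - 4·x)·Dx + (4 + 8·x + 4·x^2)·Dx^2  (order 2).
h: a_k = -8, -4, 37, 35/2, -499/16, -367/32, 6549/640, …
ICs: h(0) = -8, h′(0) = -4.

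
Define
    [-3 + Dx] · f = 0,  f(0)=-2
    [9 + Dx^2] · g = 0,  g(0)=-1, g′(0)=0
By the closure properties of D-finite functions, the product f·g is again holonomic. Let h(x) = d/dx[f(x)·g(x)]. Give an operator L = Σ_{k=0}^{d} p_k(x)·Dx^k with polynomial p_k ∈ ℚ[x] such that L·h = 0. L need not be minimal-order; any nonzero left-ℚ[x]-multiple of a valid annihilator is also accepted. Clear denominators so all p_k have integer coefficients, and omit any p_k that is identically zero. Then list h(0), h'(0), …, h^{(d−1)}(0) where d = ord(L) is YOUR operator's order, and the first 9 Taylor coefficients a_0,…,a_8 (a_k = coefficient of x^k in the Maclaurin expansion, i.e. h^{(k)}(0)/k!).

f: a_k = -2, -6, -9, -9, -27/4, -81/20, -81/40, -243/280, -729/2240, …
g: a_k = -1, 0, 9/2, 0, -27/8, 0, 81/80, 0, -729/4480, …
Product ⇒ symmetric product L₀, ord ≤ 2.
h₀' ⇒ L via d/dx closure of L₀.
L = 18 - 6·Dx + Dx^2  (order 2).
h: a_k = 6, 0, -54, -108, -81, 0, 243/5, 1458/35, 2187/140, …
ICs: h(0) = 6, h′(0) = 0.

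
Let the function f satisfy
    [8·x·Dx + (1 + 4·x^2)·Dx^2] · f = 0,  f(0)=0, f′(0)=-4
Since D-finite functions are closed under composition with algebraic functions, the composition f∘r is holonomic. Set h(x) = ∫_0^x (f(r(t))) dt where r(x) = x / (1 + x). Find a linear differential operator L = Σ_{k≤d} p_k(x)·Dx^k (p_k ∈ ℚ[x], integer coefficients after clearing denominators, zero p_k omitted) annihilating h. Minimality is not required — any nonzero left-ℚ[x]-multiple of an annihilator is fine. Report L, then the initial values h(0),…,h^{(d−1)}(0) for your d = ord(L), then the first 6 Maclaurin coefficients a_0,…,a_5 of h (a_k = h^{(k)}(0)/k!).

f: a_k = 0, -4, 0, 16/3, 0, -64/5, …
f∘r: x↦r, Dx↦Dx/r' in L_f ⇒ L₀.
∫: right-multiply L₀ by Dx.
L = (2 + 10·x)·Dx^2 + (1 + 2·x + 5·x^2)·Dx^3  (order 3).
h: a_k = 0, 0, -2, 4/3, 1/3, -12/5, …
ICs: h(0) = 0, h′(0) = 0, h′′(0) = -4.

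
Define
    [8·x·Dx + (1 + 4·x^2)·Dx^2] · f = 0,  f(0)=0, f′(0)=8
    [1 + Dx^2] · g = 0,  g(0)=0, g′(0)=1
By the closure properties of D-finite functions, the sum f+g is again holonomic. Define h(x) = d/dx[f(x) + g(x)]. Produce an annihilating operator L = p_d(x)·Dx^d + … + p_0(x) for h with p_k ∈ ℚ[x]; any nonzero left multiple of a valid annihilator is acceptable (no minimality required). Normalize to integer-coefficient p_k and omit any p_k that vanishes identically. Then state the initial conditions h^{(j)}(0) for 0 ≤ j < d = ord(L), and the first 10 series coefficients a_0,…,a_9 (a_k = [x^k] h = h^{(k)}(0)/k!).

L = (-376·x + 1600·x^3 + 128·x^5) + (-7 + 76·x^2 + 432·x^4 + 64·x^6)·Dx + (-376·x + 1600·x^3 + 128·x^5)·Dx^2 + (-7 + 76·x^2 + 432·x^4 + 64·x^6)·Dx^3  (order 3).
h: a_k = 9, 0, -65/2, 0, 3073/24, 0, -368641/720, 0, 82575361/40320, 0, …
ICs: h(0) = 9, h′(0) = 0, h′′(0) = -65.

f: a_k = 0, 8, 0, -32/3, 0, 128/5, 0, -512/7, 0, 2048/9, …
g: a_k = 0, 1, 0, -1/6, 0, 1/120, 0, -1/5040, 0, 1/362880, …
L₀ := lclm(L_f,L_g); ord L₀ ≤ 2+2.
h₀' ⇒ L via d/dx closure of L₀.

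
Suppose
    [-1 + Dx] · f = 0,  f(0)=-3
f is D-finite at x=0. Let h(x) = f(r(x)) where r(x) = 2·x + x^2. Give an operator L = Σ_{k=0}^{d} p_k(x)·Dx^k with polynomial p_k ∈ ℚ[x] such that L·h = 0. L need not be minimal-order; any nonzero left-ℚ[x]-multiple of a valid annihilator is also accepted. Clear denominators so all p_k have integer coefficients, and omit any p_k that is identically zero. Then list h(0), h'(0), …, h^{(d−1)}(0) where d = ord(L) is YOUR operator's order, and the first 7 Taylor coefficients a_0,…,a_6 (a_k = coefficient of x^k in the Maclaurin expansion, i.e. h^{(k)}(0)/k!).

f: a_k = -3, -3, -3/2, -1/2, -1/8, -1/40, -1/240, …
Substitute x→r, Dx→(1/r')Dx; clear ⇒ L₀.
L = (-2 - 2·x) + Dx  (order 1).
h: a_k = -3, -6, -9, -10, -19/2, -39/5, -173/30, …
ICs: h(0) = -3.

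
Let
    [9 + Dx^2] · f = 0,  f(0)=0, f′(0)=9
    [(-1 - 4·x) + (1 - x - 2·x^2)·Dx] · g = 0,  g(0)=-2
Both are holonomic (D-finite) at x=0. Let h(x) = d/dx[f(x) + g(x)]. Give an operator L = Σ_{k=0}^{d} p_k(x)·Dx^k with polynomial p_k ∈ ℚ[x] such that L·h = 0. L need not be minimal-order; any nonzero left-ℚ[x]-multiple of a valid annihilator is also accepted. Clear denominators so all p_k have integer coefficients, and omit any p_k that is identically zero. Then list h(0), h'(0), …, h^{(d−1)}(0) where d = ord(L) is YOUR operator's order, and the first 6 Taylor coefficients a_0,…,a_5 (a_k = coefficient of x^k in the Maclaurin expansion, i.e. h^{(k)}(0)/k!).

L = (954 + 3600·x + 8154·x^2 + 4140·x^3 + 5760·x^4 + 3888·x^5 + 2592·x^6) + (-117 - 369·x + 585·x^2 + 747·x^3 + 90·x^4 + 828·x^5 + 1512·x^6 + 864·x^7)·Dx + (106 + 400·x + 906·x^2 + 460·x^3 + 640·x^4 + 432·x^5 + 288·x^6)·Dx^2 + (-13 - 41·x + 65·x^2 + 83·x^3 + 10·x^4 + 92·x^5 + 168·x^6 + 96·x^7)·Dx^3  (order 3).
h: a_k = 7, -12, -141/2, -88, -1437/8, -516, …
ICs: h(0) = 7, h′(0) = -12, h′′(0) = -141.

f: a_k = 0, 9, 0, -27/2, 0, 243/40, …
g: a_k = -2, -2, -6, -10, -22, -42, …
Weyl lclm of L_f,L_g ⇒ L₀ (ord ≤ 3).
Differentiate: ansatz ord ≤ ord L₀ ⇒ L.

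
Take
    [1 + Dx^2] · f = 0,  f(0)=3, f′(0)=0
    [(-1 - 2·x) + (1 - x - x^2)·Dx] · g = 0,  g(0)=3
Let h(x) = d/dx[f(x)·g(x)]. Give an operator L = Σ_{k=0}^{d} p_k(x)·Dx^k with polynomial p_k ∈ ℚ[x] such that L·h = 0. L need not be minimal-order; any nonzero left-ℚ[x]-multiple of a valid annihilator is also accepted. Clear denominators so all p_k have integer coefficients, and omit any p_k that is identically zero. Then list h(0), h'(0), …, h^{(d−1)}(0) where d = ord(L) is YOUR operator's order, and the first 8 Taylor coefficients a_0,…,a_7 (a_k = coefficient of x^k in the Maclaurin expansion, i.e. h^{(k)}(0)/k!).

f: a_k = 3, 0, -3/2, 0, 1/8, 0, -1/240, 0, …
g: a_k = 3, 3, 6, 9, 15, 24, 39, 63, …
Sym-product of L_f,L_g gives L₀ (≤ ord 2).
h₀' ⇒ L via d/dx closure of L₀.
L = (3 - 2·x - x^2 + 2·x^3 + x^4) + (4 + 10·x + 6·x^2 + 4·x^3)·Dx + (-1 + x^2 + 2·x^3 + x^4)·Dx^2  (order 2).
h: a_k = 9, 27, 135/2, 291/2, 2355/8, 22857/40, 86303/80, 1117089/560, …
ICs: h(0) = 9, h′(0) = 27.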